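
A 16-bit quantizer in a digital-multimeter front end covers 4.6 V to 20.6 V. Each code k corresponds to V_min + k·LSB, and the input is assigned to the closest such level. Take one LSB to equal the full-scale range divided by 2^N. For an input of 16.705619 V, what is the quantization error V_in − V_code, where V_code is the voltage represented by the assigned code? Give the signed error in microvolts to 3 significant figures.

Full-scale range = 20.6 V − (4.6 V) = 16 V. LSB = 16 V / 2^16 ≈ 244.1 µV.
Position in LSBs: (16.705619 − (4.6)) × 65536/16 = 49584.6154; rounding gives k = 49585.
V_code = 4.6 + (49585/65536) × 16 = 16.705712891 V.
Error = V_in − V_code = 16.705619 − (16.705712891) = −93.9 µV.

−93.9 µV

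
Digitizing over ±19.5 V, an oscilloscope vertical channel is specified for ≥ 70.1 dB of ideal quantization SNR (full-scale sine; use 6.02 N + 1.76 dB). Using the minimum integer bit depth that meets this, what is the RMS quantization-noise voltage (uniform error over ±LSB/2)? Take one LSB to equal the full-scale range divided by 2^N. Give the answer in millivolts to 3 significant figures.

Range = 19.5 − (-19.5) = 39 V.
Solving 6.02 N ≥ 70.1 − 1.76: N ≥ 11.352. Round up → N = 12.
LSB = 39 V / 2^12 = 9.5215 mV.
RMS noise = LSB/√12 = 2.75 mV.

2.75 mV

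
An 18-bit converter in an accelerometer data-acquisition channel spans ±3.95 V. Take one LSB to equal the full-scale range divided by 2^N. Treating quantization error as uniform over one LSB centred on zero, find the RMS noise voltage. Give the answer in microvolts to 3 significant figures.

Range = 3.95 − (-3.95) = 7.9 V.
LSB = 7.9 V / 2^18 = 30.136 µV.
σ_q = LSB/√12 = 30.136 µV/3.4641 = 8.70 µV.

8.70 µV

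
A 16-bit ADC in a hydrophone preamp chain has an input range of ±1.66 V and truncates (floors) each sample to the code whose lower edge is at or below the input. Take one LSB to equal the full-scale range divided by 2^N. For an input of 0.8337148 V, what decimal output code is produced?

49225

Full-scale range = 1.66 V − (-1.66 V) = 3.32 V. LSB = 3.32 V / 2^16 ≈ 50.66 µV.
V_in − V_min = 0.8337148 − (-1.66) = 2.4937148 V.
Divide by LSB: 2.4937148 × 65536/3.32 = 49225.3293.
Truncating gives code 49225.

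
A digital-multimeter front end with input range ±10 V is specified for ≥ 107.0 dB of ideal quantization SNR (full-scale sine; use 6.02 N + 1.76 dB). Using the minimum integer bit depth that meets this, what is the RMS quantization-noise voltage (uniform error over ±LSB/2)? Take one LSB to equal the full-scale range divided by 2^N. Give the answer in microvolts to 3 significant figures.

22.0 µV

Span: 10 V − (-10 V) = 20 V.
Required N = ⌈(107.0 − 1.76)/6.02⌉ = ⌈17.482⌉ = 18.
Step size = 20/262144 V = 76.294 µV.
V_rms = LSB/√12 = 22.0 µV.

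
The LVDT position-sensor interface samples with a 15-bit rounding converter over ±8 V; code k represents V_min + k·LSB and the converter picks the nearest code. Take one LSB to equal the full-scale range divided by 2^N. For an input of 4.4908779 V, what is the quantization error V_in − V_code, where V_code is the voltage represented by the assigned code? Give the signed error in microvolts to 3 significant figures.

Full-scale range = 8 V − (-8 V) = 16 V. LSB = 16 V / 2^15 ≈ 488.3 µV.
(V_in − V_min)/LSB = (4.4908779 − (-8)) × 32768/16 = 25581.3179 → nearest code k = 25581.
V_code = -8 + (25581/32768) × 16 = 4.4907226563 V.
e = 4.4908779 − (4.4907226563) = +155 µV.

+155 µV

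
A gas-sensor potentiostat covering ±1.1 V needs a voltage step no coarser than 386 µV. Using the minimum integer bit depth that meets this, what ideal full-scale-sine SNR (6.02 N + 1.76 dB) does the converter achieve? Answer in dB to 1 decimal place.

Span: 1.1 V − (-1.1 V) = 2.2 V.
2.2 V / 386 µV = 5699. Since 2^12 = 4096 and 2^13 = 8192, N = 13.
6.02(13) + 1.76 = 80.02 dB.

80.0 dB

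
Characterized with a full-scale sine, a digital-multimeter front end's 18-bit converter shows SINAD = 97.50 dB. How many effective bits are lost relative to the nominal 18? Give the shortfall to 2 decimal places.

ENOB = (SINAD − 1.76)/6.02 = (97.50 − 1.76)/6.02 = 15.9037 bits.
Shortfall = 18 − 15.9037 = 2.0963 bits.

2.10 bits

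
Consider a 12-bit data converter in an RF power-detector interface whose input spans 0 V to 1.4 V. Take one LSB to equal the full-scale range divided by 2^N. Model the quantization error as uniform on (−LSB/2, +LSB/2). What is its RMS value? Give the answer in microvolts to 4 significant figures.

98.67 µV

Span = 1.4 V.
LSB = 1.4 V ÷ 2^12 = 1.4/4096 V = 341.797 µV.
V_rms = LSB/√12 = 341.797 µV / √12 = 98.67 µV.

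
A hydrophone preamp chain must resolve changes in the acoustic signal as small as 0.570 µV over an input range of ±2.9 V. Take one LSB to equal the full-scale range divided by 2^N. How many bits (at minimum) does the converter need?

24 bits

The full-scale span is 2.9 − (-2.9) = 5.8 V.
Need 2^N ≥ 5.8 V / 0.570 µV = 1.018e7 → N_min = 24.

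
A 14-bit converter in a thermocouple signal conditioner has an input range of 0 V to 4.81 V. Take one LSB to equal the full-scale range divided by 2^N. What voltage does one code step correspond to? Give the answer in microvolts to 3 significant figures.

Full-scale range = 4.81 V.
Number of codes = 2^14 = 16384.
LSB = 4.81 V / 2^14 = 294 µV.

294 µV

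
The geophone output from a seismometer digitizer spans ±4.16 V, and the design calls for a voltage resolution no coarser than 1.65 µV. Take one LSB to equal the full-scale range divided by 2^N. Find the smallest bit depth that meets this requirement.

23 bits

Range = 4.16 − (-4.16) = 8.32 V.
8.32 V / 1.65 µV = 5.042e6. Since 2^22 = 4194304 and 2^23 = 8388608, N = 23.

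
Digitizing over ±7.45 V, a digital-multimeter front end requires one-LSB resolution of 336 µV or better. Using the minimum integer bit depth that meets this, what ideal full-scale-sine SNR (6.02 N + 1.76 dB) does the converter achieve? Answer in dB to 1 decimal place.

Range = 7.45 − (-7.45) = 14.9 V.
Required number of levels: 14.9/336 µV = 44345; smallest N with 2^N ≥ that is 16.
SNR = 6.02 × 16 + 1.76 = 98.08 dB.

98.1 dB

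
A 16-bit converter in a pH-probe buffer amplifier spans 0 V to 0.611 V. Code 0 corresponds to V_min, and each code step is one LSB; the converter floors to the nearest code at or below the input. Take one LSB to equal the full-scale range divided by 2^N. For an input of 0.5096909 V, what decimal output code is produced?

Full-scale range = 0.611 V. LSB = 0.611 V / 2^16 ≈ 9.323 µV.
code = ⌊(V_in − V_min)/LSB⌋ = ⌊(V_in − V_min) × 2^16 / range⌋
     = ⌊(0.5096909 − (0)) × 65536 / 0.611⌋ = ⌊0.5096909 × 65536/0.611⌋
     = ⌊54669.563⌋ = 54669.

54669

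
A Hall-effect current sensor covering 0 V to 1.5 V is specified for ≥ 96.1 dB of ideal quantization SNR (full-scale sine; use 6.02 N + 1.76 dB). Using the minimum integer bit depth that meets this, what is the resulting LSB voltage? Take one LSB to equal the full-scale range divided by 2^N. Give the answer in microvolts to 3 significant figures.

Range is 1.5 V.
Required N = ⌈(96.1 − 1.76)/6.02⌉ = ⌈15.671⌉ = 16.
Step size = 1.5/65536 V = 22.9 µV.

22.9 µV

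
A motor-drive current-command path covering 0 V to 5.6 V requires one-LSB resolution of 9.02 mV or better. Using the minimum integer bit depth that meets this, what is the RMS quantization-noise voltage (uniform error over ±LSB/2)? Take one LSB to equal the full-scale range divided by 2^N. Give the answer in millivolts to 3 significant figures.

1.58 mV

Full-scale range = 5.6 V.
Need 2^N ≥ 5.6 V / 9.02 mV = 620.8 → N_min = 10.
Step size = 5.6/1024 V = 5.4688 mV.
RMS noise = LSB/√12 = 1.58 mV.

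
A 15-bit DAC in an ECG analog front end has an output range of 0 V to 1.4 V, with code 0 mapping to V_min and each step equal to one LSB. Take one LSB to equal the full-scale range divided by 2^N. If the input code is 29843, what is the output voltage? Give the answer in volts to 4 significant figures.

V_FS = 1.4 V. LSB = 1.4 V / 2^15.
V_out = V_min + code × LSB = 0 V + 29843 × 1.4 V / 32768
      = 0 + 1.27503 = 1.27503 V.

1.275 V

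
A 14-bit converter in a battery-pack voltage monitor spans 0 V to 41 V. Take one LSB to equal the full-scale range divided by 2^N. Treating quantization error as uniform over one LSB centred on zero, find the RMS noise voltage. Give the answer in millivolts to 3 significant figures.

0.722 mV

Range is 41 V.
LSB = 41 V / 2^14 = 2.5024 mV.
RMS of a uniform error over width LSB is LSB/√12 = 0.722 mV.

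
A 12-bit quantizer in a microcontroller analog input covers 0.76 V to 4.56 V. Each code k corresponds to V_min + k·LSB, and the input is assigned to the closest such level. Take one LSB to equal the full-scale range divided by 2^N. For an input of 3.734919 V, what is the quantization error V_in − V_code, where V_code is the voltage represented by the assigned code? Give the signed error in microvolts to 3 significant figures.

Range = 4.56 − (0.76) = 3.8 V. LSB = 3.8 V / 2^12 ≈ 0.9277 mV.
(3.734919 − (0.76)) / LSB = 2.974919 × 4096/3.8 = 3206.6495. Nearest integer: k = 3207.
V_code = V_min + k × range/2^12 = 0.76 + 3207 × 3.8/4096 = 3.735244141 V.
V_in − V_code = 3.734919 − (3.735244141) = −325 µV.

−325 µV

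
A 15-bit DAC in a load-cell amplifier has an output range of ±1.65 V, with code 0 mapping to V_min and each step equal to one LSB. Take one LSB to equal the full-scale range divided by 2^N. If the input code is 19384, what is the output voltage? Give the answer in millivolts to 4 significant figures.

Full-scale range = 1.65 V − (-1.65 V) = 3.3 V. LSB = 3.3 V / 2^15.
Output = V_min + (19384/32768) × range = -1.65 + 0.591553 × 3.3 V
      = -1.65 V + 1.95212 V = 0.302124 V.

302.1 mV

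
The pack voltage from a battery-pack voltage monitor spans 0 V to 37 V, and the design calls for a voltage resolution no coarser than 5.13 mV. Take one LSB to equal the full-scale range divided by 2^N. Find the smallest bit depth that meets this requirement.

13 bits

Span = 37 V.
Levels needed ≥ 37/5.13 mV = 7212. 2^13 = 8192 suffices, so N_min = 13.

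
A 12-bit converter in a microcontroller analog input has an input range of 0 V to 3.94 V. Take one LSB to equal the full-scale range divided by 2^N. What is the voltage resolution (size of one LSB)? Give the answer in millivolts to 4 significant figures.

0.9619 mV

Full-scale range = 3.94 V.
There are 2^12 = 4096 steps.
Step size = 3.94/4096 V = 0.9619 mV.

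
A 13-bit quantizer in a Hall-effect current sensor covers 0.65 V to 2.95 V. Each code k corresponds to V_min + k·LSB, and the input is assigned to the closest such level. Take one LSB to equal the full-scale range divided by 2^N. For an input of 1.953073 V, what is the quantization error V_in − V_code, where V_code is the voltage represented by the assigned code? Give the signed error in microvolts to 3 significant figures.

+57.9 µV

Span: 2.95 V − (0.65 V) = 2.3 V. LSB = 2.3 V / 2^13 ≈ 280.8 µV.
Position in LSBs: (1.953073 − (0.65)) × 8192/2.3 = 4641.2061; rounding gives k = 4641.
V_code = 0.65 + (4641/8192) × 2.3 = 1.953015137 V.
Error = V_in − V_code = 1.953073 − (1.953015137) = +57.9 µV.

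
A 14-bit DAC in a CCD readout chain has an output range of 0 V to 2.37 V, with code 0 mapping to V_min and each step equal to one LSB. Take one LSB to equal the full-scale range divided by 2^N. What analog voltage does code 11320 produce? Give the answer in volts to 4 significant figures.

V_FS = 2.37 V. LSB = 2.37 V / 2^14.
V_out = V_min + code × LSB = 0 V + 11320 × 2.37 V / 16384
      = 0 + 1.63748 = 1.63748 V.

1.637 V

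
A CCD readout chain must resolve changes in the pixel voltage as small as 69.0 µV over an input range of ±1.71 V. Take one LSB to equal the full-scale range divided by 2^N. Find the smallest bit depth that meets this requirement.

16 bits

Span: 1.71 V − (-1.71 V) = 3.42 V.
3.42 V / 69.0 µV = 49570. Since 2^15 = 32768 and 2^16 = 65536, N = 16.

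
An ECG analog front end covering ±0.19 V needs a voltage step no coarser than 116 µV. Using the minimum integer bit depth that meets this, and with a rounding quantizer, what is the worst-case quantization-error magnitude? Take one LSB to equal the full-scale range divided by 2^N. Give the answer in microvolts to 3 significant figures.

Range = 0.19 − (-0.19) = 0.38 V.
Levels needed ≥ 0.38/116 µV = 3276. 2^12 = 4096 suffices, so N_min = 12.
LSB = 0.38 V ÷ 2^12 = 0.38/4096 V = 92.773 µV.
Max error for round-to-nearest is LSB/2 = 46.4 µV.

46.4 µV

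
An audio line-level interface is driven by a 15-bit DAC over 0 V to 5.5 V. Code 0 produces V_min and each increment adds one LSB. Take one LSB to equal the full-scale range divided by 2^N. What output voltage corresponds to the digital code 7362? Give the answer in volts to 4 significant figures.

Span = 5.5 V. LSB = 5.5 V / 2^15.
Output = V_min + (7362/32768) × range = 0 + 0.224670 × 5.5 V
      = 0 V + 1.23569 V = 1.23569 V.

1.236 V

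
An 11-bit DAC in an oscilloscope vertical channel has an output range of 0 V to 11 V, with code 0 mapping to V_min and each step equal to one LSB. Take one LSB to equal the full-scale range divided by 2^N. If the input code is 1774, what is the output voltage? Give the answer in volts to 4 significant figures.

9.528 V

Range is 11 V. LSB = 11 V / 2^11.
V_out = V_min + code × LSB = 0 V + 1774 × 11 V / 2048
      = 0 + 9.52832 = 9.52832 V.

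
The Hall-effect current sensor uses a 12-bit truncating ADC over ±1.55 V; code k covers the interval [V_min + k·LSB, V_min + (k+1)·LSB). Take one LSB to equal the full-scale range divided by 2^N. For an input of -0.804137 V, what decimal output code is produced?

985

Full-scale range = 1.55 V − (-1.55 V) = 3.1 V. LSB = 3.1 V / 2^12 ≈ 0.7568 mV.
(V_in − V_min) × 2^12/range = (-0.804137 − (-1.55)) × 4096/3.1 = 985.502.
Floor → code = 985.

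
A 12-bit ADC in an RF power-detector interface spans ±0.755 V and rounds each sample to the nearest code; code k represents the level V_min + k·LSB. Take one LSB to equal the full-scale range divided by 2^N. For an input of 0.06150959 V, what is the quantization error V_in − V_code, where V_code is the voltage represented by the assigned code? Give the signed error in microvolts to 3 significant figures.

Full-scale range = 0.755 V − (-0.755 V) = 1.51 V. LSB = 1.51 V / 2^12 ≈ 368.7 µV.
(V_in − V_min)/LSB = (0.06150959 − (-0.755)) × 4096/1.51 = 2214.8499 → nearest code k = 2215.
V_code = -0.755 + (2215/4096) × 1.51 = 0.06156494141 V.
Error = V_in − V_code = 0.06150959 − (0.06156494141) = −55.4 µV.

−55.4 µV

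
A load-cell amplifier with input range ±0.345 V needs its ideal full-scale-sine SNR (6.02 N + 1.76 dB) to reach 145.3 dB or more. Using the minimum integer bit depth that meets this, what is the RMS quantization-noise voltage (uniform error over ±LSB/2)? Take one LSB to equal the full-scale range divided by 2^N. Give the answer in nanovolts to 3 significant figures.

Span: 0.345 V − (-0.345 V) = 0.69 V.
6.02 N + 1.76 ≥ 145.3 gives N ≥ 23.844, so the minimum integer is 24.
Step size = 0.69/16777216 V = 41.127 nV.
RMS noise = LSB/√12 = 11.9 nV.

11.9 nV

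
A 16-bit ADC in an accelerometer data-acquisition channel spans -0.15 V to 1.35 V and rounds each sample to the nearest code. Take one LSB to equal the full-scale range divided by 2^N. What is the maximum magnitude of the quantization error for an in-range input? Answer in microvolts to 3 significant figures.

Range = 1.35 − (-0.15) = 1.5 V.
LSB = 1.5 V / 2^16 = 22.888 µV.
Worst-case error for round-to-nearest is half an LSB: 11.4 µV.

11.4 µV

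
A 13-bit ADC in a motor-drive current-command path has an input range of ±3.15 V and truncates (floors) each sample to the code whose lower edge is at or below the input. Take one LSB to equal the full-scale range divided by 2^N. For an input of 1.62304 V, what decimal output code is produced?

6206

The full-scale span is 3.15 − (-3.15) = 6.3 V. LSB = 6.3 V / 2^13 ≈ 0.7690 mV.
(V_in − V_min) × 2^13/range = (1.62304 − (-3.15)) × 8192/6.3 = 6206.467.
Floor → code = 6206.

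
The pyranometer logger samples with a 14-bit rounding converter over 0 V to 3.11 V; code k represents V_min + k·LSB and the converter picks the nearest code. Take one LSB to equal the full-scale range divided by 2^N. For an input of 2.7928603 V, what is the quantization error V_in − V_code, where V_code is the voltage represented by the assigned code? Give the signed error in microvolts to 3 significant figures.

+48.4 µV

V_FS = 3.11 V. LSB = 3.11 V / 2^14 ≈ 189.8 µV.
(2.7928603 − (0)) / LSB = 2.7928603 × 16384/3.11 = 14713.2550. Nearest integer: k = 14713.
Reconstructed level: 0 + 14713 × 3.11/16384 V = 2.7928118896 V.
V_in − V_code = 2.7928603 − (2.7928118896) = +48.4 µV.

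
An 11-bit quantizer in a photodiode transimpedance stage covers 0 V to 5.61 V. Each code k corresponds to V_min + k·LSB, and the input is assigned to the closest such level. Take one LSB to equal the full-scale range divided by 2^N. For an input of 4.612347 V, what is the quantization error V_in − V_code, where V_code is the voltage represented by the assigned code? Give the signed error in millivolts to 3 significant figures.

Full-scale range = 5.61 V. LSB = 5.61 V / 2^11 ≈ 2.739 mV.
Position in LSBs: (4.612347 − (0)) × 2048/5.61 = 1683.7944; rounding gives k = 1684.
V_code = V_min + k × range/2^11 = 0 + 1684 × 5.61/2048 = 4.612910156 V.
Error = V_in − V_code = 4.612347 − (4.612910156) = −0.563 mV.

−0.563 mV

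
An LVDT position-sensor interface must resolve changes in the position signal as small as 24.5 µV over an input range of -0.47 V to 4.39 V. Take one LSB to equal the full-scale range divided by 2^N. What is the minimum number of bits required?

Full-scale range = 4.39 V − (-0.47 V) = 4.86 V.
Levels needed ≥ 4.86/24.5 µV = 198400. 2^18 = 262144 suffices, so N_min = 18.

18 bits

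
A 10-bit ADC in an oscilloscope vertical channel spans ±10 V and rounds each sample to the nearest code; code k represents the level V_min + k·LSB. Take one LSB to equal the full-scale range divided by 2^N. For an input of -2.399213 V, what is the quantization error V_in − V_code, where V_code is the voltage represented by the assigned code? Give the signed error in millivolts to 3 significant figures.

Range = 10 − (-10) = 20 V. LSB = 20 V / 2^10 ≈ 19.53 mV.
Position in LSBs: (-2.399213 − (-10)) × 1024/20 = 389.1603; rounding gives k = 389.
V_code = -10 + (389/1024) × 20 = -2.402343750 V.
Error = V_in − V_code = -2.399213 − (-2.402343750) = +3.13 mV.

+3.13 mV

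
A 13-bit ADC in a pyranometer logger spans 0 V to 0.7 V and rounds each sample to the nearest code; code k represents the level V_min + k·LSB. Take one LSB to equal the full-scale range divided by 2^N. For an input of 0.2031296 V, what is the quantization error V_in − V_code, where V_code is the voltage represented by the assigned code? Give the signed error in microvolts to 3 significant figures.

Range is 0.7 V. LSB = 0.7 V / 2^13 ≈ 85.45 µV.
(V_in − V_min)/LSB = (0.2031296 − (0)) × 8192/0.7 = 2377.1967 → nearest code k = 2377.
Reconstructed level: 0 + 2377 × 0.7/8192 V = 0.2031127930 V.
V_in − V_code = 0.2031296 − (0.2031127930) = +16.8 µV.

+16.8 µV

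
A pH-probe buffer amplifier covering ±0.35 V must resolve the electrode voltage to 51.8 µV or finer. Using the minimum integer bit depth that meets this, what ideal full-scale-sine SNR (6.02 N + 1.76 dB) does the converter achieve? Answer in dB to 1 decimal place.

Full-scale range = 0.35 V − (-0.35 V) = 0.7 V.
Need 2^N ≥ 0.7 V / 51.8 µV = 13510 → N_min = 14.
SNR = 6.02 × 14 + 1.76 = 86.04 dB.

86.0 dB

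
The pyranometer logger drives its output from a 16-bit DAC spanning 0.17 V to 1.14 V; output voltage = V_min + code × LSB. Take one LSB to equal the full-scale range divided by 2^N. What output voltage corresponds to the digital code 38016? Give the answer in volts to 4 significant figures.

Full-scale range = 1.14 V − (0.17 V) = 0.97 V. LSB = 0.97 V / 2^16.
V_out = V_min + code × LSB = 0.17 V + 38016 × 0.97 V / 65536
      = 0.17 + 0.562676 = 0.732676 V.

0.7327 V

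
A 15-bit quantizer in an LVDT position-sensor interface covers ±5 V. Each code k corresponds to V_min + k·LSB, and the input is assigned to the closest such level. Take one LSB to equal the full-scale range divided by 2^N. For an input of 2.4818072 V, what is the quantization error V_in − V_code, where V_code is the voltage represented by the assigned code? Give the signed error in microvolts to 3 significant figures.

+118 µV

Range = 5 − (-5) = 10 V. LSB = 10 V / 2^15 ≈ 305.2 µV.
Position in LSBs: (2.4818072 − (-5)) × 32768/10 = 24516.3858; rounding gives k = 24516.
Reconstructed level: -5 + 24516 × 10/32768 V = 2.4816894531 V.
V_in − V_code = 2.4818072 − (2.4816894531) = +118 µV.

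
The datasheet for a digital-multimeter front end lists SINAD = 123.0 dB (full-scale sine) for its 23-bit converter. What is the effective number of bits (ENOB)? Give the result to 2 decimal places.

20.14 bits

ENOB = (SINAD − 1.76) / 6.02 = (123.0 − 1.76) / 6.02 = 121.24 / 6.02 = 20.1395.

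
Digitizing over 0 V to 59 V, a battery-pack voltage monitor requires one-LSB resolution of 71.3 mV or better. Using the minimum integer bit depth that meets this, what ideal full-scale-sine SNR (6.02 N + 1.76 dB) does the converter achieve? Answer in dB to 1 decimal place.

62.0 dB

V_FS = 59 V.
Required number of levels: 59/71.3 mV = 827.49; smallest N with 2^N ≥ that is 10.
6.02(10) + 1.76 = 61.96 dB.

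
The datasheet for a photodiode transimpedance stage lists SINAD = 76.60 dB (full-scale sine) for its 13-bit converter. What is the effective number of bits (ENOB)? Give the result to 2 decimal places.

(76.60 − 1.76) / 6.02 = 74.84/6.02 = 12.4319 effective bits.

12.43 bits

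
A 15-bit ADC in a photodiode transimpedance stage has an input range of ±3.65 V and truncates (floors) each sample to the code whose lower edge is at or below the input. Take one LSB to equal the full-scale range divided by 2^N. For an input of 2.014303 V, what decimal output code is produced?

25425

Range = 3.65 − (-3.65) = 7.3 V. LSB = 7.3 V / 2^15 ≈ 222.8 µV.
(V_in − V_min) × 2^15/range = (2.014303 − (-3.65)) × 32768/7.3 = 25425.737.
Floor → code = 25425.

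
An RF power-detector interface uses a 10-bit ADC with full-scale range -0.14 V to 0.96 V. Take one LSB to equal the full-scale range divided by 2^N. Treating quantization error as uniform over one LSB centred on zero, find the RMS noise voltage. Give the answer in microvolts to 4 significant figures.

310.1 µV

Full-scale range = 0.96 V − (-0.14 V) = 1.1 V.
LSB = 1.1 V / 2^10 = 1.07422 mV.
V_rms = LSB/√12 = 1.07422 mV / √12 = 310.1 µV.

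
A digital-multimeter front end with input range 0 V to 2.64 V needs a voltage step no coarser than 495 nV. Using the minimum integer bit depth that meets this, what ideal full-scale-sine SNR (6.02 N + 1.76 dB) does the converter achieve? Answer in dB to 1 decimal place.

Span = 2.64 V.
Levels needed ≥ 2.64/495 nV = 5.333e6. 2^23 = 8388608 suffices, so N_min = 23.
SNR = 6.02 × 23 + 1.76 = 140.22 dB.

140.2 dB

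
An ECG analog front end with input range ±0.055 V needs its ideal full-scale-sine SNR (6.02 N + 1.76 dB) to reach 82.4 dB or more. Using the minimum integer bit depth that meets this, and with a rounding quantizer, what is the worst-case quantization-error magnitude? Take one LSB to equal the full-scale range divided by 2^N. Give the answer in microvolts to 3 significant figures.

Full-scale range = 0.055 V − (-0.055 V) = 0.11 V.
N ≥ (82.4 − 1.76)/6.02 = 13.395 → N_min = 14.
LSB = 0.11 V / 2^14 = 6.7139 µV.
|e|_max = LSB/2 = 3.36 µV.

3.36 µV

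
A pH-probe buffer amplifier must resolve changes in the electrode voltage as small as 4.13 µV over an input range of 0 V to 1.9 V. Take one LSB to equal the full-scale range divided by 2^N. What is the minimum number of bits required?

Full-scale range = 1.9 V.
Need 2^N ≥ 1.9 V / 4.13 µV = 460000 → N_min = 19.

19 bits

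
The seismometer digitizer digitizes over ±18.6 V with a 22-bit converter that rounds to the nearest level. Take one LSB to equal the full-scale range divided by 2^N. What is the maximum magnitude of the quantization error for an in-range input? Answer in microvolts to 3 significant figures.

Range = 18.6 − (-18.6) = 37.2 V.
Step size = 37.2/4194304 V = 8.8692 µV.
A rounding quantizer has |error| ≤ LSB/2 = 4.43 µV.

4.43 µV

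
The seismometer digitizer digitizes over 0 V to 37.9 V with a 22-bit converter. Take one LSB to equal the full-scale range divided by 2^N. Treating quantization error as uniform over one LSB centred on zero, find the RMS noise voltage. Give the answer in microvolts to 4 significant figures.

Full-scale range = 37.9 V.
LSB = 37.9 V / 2^22 = 9.03606 µV.
V_rms = LSB/√12 = 9.03606 µV / √12 = 2.608 µV.

2.608 µV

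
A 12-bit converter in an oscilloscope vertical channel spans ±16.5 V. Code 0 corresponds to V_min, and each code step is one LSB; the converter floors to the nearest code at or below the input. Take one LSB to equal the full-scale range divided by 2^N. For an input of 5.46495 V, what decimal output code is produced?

Full-scale range = 16.5 V − (-16.5 V) = 33 V. LSB = 33 V / 2^12 ≈ 8.057 mV.
(V_in − V_min) × 2^12/range = (5.46495 − (-16.5)) × 4096/33 = 2726.316.
Floor → code = 2726.

2726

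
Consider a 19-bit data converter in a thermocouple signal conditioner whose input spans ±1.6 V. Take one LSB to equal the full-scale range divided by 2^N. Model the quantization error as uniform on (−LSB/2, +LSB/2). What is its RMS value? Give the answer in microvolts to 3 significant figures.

Range = 1.6 − (-1.6) = 3.2 V.
LSB = 3.2 V ÷ 2^19 = 3.2/524288 V = 6.1035 µV.
For a uniform distribution on [−LSB/2, +LSB/2], V_rms = LSB/√12 = 6.1035 µV/3.4641 = 1.76 µV.

1.76 µV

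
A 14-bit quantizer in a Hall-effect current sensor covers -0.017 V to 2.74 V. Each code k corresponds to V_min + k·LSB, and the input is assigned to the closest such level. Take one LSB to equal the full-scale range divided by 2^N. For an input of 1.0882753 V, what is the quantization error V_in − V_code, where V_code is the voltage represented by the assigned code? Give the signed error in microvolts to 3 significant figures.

+52.2 µV

Full-scale range = 2.74 V − (-0.017 V) = 2.757 V. LSB = 2.757 V / 2^14 ≈ 168.3 µV.
(V_in − V_min)/LSB = (1.0882753 − (-0.017)) × 16384/2.757 = 6568.3099 → nearest code k = 6568.
V_code = -0.017 + (6568/16384) × 2.757 = 1.0882231445 V.
e = 1.0882753 − (1.0882231445) = +52.2 µV.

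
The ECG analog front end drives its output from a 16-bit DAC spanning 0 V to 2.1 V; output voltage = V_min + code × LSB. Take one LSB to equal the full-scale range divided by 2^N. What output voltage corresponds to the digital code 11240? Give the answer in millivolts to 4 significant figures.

360.2 mV

V_FS = 2.1 V. LSB = 2.1 V / 2^16.
V_out = V_min + code × LSB = 0 V + 11240 × 2.1 V / 65536
      = 0 + 0.360168 = 0.360168 V.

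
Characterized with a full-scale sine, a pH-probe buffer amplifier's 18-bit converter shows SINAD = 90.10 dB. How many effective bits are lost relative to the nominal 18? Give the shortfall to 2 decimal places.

Effective bits = (90.10 − 1.76)/6.02 = 14.6744.
18 − 14.6744 = 3.33 bits below nominal.

3.33 bits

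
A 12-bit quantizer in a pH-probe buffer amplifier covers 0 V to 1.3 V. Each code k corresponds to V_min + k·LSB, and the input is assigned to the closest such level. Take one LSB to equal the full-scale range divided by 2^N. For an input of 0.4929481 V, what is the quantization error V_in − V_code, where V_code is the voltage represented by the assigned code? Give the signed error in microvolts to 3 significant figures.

Span = 1.3 V. LSB = 1.3 V / 2^12 ≈ 317.4 µV.
(V_in − V_min)/LSB = (0.4929481 − (0)) × 4096/1.3 = 1553.1657 → nearest code k = 1553.
V_code = 0 + (1553/4096) × 1.3 = 0.4928955078 V.
e = 0.4929481 − (0.4928955078) = +52.6 µV.

+52.6 µV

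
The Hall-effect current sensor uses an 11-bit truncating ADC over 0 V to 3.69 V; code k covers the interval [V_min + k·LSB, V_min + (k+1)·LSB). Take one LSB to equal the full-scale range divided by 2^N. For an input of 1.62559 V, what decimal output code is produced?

Span = 3.69 V. LSB = 3.69 V / 2^11 ≈ 1.802 mV.
V_in − V_min = 1.62559 − (0) = 1.62559 V.
Divide by LSB: 1.62559 × 2048/3.69 = 902.2245.
Truncating gives code 902.

902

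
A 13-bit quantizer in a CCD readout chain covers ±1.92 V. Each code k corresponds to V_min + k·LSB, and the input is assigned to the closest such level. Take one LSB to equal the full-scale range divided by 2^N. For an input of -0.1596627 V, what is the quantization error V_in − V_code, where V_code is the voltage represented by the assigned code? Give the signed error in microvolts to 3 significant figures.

+181 µV

Range = 1.92 − (-1.92) = 3.84 V. LSB = 3.84 V / 2^13 ≈ 468.8 µV.
(V_in − V_min)/LSB = (-0.1596627 − (-1.92)) × 8192/3.84 = 3755.3862 → nearest code k = 3755.
Reconstructed level: -1.92 + 3755 × 3.84/8192 V = -0.1598437500 V.
e = -0.1596627 − (-0.1598437500) = +181 µV.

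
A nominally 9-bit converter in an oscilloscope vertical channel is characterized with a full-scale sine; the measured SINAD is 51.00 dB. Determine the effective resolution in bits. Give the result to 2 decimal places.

Inverting SNR = 6.02 N + 1.76: N_eff = (51.00 − 1.76)/6.02 = 8.1794.

8.18 bits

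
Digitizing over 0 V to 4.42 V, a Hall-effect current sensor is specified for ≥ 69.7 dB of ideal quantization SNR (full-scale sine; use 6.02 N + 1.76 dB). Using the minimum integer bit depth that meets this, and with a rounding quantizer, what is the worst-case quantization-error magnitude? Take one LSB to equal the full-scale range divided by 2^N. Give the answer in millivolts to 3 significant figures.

0.540 mV

Full-scale range = 4.42 V.
Solving 6.02 N ≥ 69.7 − 1.76: N ≥ 11.286. Round up → N = 12.
LSB = 4.42 V / 2^12 = 1.0791 mV.
Max error for round-to-nearest is LSB/2 = 0.540 mV.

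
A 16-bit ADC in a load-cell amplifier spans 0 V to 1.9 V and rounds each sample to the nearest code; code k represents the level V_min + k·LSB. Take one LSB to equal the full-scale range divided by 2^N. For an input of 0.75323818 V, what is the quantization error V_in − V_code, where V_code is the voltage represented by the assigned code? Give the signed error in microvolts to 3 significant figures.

V_FS = 1.9 V. LSB = 1.9 V / 2^16 ≈ 28.99 µV.
Position in LSBs: (0.75323818 − (0)) × 65536/1.9 = 25981.1670; rounding gives k = 25981.
V_code = V_min + k × range/2^16 = 0 + 25981 × 1.9/65536 = 0.75323333740 V.
Error = V_in − V_code = 0.75323818 − (0.75323333740) = +4.84 µV.

+4.84 µV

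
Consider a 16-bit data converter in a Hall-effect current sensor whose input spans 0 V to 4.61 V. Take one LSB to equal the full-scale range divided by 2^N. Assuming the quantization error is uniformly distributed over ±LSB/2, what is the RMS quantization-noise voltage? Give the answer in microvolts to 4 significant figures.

V_FS = 4.61 V.
LSB = 4.61 V ÷ 2^16 = 4.61/65536 V = 70.3430 µV.
For a uniform distribution on [−LSB/2, +LSB/2], V_rms = LSB/√12 = 70.3430 µV/3.4641 = 20.31 µV.

20.31 µV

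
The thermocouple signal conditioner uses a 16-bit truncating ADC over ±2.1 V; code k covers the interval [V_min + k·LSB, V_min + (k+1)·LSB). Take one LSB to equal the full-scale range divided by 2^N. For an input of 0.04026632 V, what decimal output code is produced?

33396

The full-scale span is 2.1 − (-2.1) = 4.2 V. LSB = 4.2 V / 2^16 ≈ 64.09 µV.
code = ⌊(V_in − V_min)/LSB⌋ = ⌊(V_in − V_min) × 2^16 / range⌋
     = ⌊(0.04026632 − (-2.1)) × 65536 / 4.2⌋ = ⌊2.14026632 × 65536/4.2⌋
     = ⌊33396.308⌋ = 33396.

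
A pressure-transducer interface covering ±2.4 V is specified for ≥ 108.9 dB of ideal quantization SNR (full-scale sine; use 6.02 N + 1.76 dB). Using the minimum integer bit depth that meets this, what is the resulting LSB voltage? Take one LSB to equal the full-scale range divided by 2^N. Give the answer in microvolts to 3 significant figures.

Full-scale range = 2.4 V − (-2.4 V) = 4.8 V.
6.02 N + 1.76 ≥ 108.9 gives N ≥ 17.797, so the minimum integer is 18.
One LSB is 4.8 V / 262144 = 18.3 µV.

18.3 µV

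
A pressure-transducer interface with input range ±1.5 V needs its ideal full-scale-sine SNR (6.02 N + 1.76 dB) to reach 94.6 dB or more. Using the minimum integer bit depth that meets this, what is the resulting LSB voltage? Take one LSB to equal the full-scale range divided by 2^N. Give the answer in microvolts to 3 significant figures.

45.8 µV

Full-scale range = 1.5 V − (-1.5 V) = 3 V.
Required N = ⌈(94.6 − 1.76)/6.02⌉ = ⌈15.422⌉ = 16.
LSB = 3 V / 2^16 = 45.8 µV.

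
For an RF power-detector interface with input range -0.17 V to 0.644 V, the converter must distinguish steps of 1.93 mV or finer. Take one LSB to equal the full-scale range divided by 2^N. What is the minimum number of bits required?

Span: 0.644 V − (-0.17 V) = 0.814 V.
Required number of levels: 0.814/1.93 mV = 421.76; smallest N with 2^N ≥ that is 9.

9 bits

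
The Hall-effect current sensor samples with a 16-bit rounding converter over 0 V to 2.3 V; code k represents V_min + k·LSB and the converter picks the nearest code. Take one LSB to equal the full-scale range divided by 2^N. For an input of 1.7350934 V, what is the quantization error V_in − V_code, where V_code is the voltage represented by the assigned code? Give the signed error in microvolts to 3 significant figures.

−14.0 µV

V_FS = 2.3 V. LSB = 2.3 V / 2^16 ≈ 35.10 µV.
(V_in − V_min)/LSB = (1.7350934 − (0)) × 65536/2.3 = 49439.6005 → nearest code k = 49440.
Reconstructed level: 0 + 49440 × 2.3/65536 V = 1.7351074219 V.
e = 1.7350934 − (1.7351074219) = −14.0 µV.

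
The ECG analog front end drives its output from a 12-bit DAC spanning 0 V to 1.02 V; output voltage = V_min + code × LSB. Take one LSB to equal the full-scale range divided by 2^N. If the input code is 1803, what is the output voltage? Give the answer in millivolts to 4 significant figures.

449.0 mV

V_FS = 1.02 V. LSB = 1.02 V / 2^12.
Output = V_min + (1803/4096) × range = 0 + 0.440186 × 1.02 V
      = 0 + 0.448989 = 0.448989 V.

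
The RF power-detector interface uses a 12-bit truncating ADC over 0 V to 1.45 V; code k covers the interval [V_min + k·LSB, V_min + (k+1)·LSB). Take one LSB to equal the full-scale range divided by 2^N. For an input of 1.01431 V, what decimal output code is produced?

Span = 1.45 V. LSB = 1.45 V / 2^12 ≈ 354.0 µV.
(V_in − V_min) × 2^12/range = (1.01431 − (0)) × 4096/1.45 = 2865.251.
Floor → code = 2865.

2865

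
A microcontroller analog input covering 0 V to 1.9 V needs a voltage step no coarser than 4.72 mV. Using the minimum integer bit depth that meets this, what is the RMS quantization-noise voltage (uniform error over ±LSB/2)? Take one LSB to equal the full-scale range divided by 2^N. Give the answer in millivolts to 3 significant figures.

Range is 1.9 V.
Levels needed ≥ 1.9/4.72 mV = 402.5. 2^9 = 512 suffices, so N_min = 9.
Step size = 1.9/512 V = 3.7109 mV.
σ_q = LSB/√12 = 3.7109 mV/3.4641 = 1.07 mV.

1.07 mV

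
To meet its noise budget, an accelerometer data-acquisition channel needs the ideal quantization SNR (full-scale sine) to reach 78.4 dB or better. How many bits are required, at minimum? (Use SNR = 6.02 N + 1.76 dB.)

13 bits

6.02 N + 1.76 ≥ 78.4 gives N ≥ 12.731, so the minimum integer is 13.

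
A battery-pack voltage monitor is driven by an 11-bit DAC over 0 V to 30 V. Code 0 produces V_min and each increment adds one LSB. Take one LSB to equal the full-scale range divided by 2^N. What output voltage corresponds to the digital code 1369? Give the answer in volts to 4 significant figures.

Span = 30 V. LSB = 30 V / 2^11.
V_out = V_min + code × LSB = 0 V + 1369 × 30 V / 2048
      = 0 + 20.0537 = 20.0537 V.

20.05 V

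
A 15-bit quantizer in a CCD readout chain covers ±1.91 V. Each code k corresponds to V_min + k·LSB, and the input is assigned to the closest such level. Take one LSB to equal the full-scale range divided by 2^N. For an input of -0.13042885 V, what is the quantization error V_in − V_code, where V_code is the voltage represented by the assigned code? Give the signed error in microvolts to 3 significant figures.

+21.0 µV

Full-scale range = 1.91 V − (-1.91 V) = 3.82 V. LSB = 3.82 V / 2^15 ≈ 116.6 µV.
Position in LSBs: (-0.13042885 − (-1.91)) × 32768/3.82 = 15265.1800; rounding gives k = 15265.
V_code = -1.91 + (15265/32768) × 3.82 = -0.13044982910 V.
Error = V_in − V_code = -0.13042885 − (-0.13044982910) = +21.0 µV.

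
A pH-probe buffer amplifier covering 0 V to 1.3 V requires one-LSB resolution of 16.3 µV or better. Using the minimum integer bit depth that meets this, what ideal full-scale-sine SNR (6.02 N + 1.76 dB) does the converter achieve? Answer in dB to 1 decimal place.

V_FS = 1.3 V.
1.3 V / 16.3 µV = 79750. Since 2^16 = 65536 and 2^17 = 131072, N = 17.
6.02(17) + 1.76 = 104.10 dB.

104.1 dB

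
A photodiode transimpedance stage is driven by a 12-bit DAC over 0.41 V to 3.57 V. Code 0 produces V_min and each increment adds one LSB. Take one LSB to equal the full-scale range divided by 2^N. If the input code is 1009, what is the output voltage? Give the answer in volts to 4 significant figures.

1.188 V

Span: 3.57 V − (0.41 V) = 3.16 V. LSB = 3.16 V / 2^12.
V_out = V_min + code × LSB = 0.41 V + 1009 × 3.16 V / 4096
      = 0.41 V + 0.778428 V = 1.18843 V.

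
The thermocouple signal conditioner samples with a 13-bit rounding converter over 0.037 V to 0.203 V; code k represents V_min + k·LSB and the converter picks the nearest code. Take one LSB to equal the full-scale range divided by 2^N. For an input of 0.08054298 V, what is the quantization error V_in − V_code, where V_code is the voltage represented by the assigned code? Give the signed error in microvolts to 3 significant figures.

Range = 0.203 − (0.037) = 0.166 V. LSB = 0.166 V / 2^13 ≈ 20.26 µV.
(0.08054298 − (0.037)) / LSB = 0.04354298 × 8192/0.166 = 2148.8198. Nearest integer: k = 2149.
Reconstructed level: 0.037 + 2149 × 0.166/8192 V = 0.08054663086 V.
e = 0.08054298 − (0.08054663086) = −3.65 µV.

−3.65 µV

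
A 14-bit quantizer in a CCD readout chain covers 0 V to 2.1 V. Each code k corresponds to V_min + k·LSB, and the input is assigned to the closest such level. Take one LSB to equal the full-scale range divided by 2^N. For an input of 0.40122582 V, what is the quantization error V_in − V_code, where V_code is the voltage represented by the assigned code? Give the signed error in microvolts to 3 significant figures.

Full-scale range = 2.1 V. LSB = 2.1 V / 2^14 ≈ 128.2 µV.
(0.40122582 − (0)) / LSB = 0.40122582 × 16384/2.1 = 3130.3256. Nearest integer: k = 3130.
Reconstructed level: 0 + 3130 × 2.1/16384 V = 0.40118408203 V.
Error = V_in − V_code = 0.40122582 − (0.40118408203) = +41.7 µV.

+41.7 µV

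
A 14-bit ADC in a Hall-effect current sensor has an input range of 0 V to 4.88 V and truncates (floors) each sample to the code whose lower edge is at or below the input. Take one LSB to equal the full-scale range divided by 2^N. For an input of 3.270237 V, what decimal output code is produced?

V_FS = 4.88 V. LSB = 4.88 V / 2^14 ≈ 297.9 µV.
code = ⌊(V_in − V_min)/LSB⌋ = ⌊(V_in − V_min) × 2^14 / range⌋
     = ⌊(3.270237 − (0)) × 16384 / 4.88⌋ = ⌊3.270237 × 16384/4.88⌋
     = ⌊10979.419⌋ = 10979.

10979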